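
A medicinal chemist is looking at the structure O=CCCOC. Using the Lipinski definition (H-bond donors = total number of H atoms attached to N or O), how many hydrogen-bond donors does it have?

0

Donors: find every N or O and count the H atoms it carries.
  atom 1 (O): bond orders sum to 2 → 0 H
  atom 5 (O): bond orders sum to 2 → 0 H
Lipinski HBD = 0.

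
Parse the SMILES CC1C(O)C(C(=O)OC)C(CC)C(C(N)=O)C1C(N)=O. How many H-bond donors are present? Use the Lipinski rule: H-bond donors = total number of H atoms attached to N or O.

Donors: find every N or O and count the H atoms it carries.
  atom 4 (O): bond orders sum to 1 → 1 H
  atom 7 (O): bond orders sum to 2 → 0 H
  atom 8 (O): bond orders sum to 2 → 0 H
  atom 15 (N): bond orders sum to 1 → 2 H
  atom 16 (O): bond orders sum to 2 → 0 H
  atom 19 (N): bond orders sum to 1 → 2 H
  atom 20 (O): bond orders sum to 2 → 0 H
Lipinski HBD = 5.

5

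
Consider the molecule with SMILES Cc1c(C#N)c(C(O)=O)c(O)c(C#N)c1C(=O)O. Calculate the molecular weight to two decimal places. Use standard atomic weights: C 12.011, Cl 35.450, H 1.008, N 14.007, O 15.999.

First, the molecular formula is C11H6N2O5 (counting implicit H from valence).
  C: 11 × 12.011 = 132.121
  H: 6 × 1.008 = 6.048
  N: 2 × 14.007 = 28.014
  O: 5 × 15.999 = 79.995
Sum: 11×12.011 + 6×1.008 + 2×14.007 + 5×15.999 = 246.178 → 246.18 g/mol.

246.18 g/mol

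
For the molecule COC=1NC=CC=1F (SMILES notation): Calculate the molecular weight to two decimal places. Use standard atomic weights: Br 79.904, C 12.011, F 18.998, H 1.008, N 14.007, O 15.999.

115.11 g/mol

First, the molecular formula is C5H6FNO (counting implicit H from valence).
  C: 5 × 12.011 = 60.055
  F: 1 × 18.998 = 18.998
  H: 6 × 1.008 = 6.048
  N: 1 × 14.007 = 14.007
  O: 1 × 15.999 = 15.999
Sum: 5×12.011 + 1×18.998 + 6×1.008 + 1×14.007 + 1×15.999 = 115.107 → 115.11 g/mol.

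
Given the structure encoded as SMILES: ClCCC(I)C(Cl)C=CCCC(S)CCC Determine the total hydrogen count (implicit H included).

21

Walk through each heavy atom and fill implicit hydrogens from standard valence (C 4, N 3, O 2, S 2, halogen 1):
  atom 1: Cl (halogen, monovalent) → 0 H
  atom 2: C, bond orders sum to 2 (valence 4) → 2 H
  atom 3: C, bond orders sum to 2 (valence 4) → 2 H
  atom 4: C, bond orders sum to 3 (valence 4) → 1 H
  atom 5: I (halogen, monovalent) → 0 H
  atom 6: C, bond orders sum to 3 (valence 4) → 1 H
  atom 7: Cl (halogen, monovalent) → 0 H
  atom 8: C, bond orders sum to 3 (valence 4) → 1 H
  atom 9: C, bond orders sum to 3 (valence 4) → 1 H
  atom 10: C, bond orders sum to 2 (valence 4) → 2 H
  atom 11: C, bond orders sum to 2 (valence 4) → 2 H
  atom 12: C, bond orders sum to 3 (valence 4) → 1 H
  atom 13: S, bond orders sum to 1 (valence 2) → 1 H
  atom 14: C, bond orders sum to 2 (valence 4) → 2 H
  atom 15: C, bond orders sum to 2 (valence 4) → 2 H
  atom 16: C, bond orders sum to 1 (valence 4) → 3 H
Total hydrogens: 21.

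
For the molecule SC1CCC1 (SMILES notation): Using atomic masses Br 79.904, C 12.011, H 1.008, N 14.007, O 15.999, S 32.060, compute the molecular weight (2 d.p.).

First, the molecular formula is C4H8S (counting implicit H from valence).
  C: 4 × 12.011 = 48.044
  H: 8 × 1.008 = 8.064
  S: 1 × 32.060 = 32.060
Sum: 4×12.011 + 8×1.008 + 1×32.060 = 88.168 → 88.17 g/mol.

88.17 g/mol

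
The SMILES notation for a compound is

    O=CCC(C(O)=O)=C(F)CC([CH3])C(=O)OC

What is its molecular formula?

C10H13FO5

Walk through each heavy atom and fill implicit hydrogens from standard valence (C 4, N 3, O 2, S 2, halogen 1):
  atom 1: O, bond orders sum to 2 (valence 2) → 0 H
  atom 2: C, bond orders sum to 3 (valence 4) → 1 H
  atom 3: C, bond orders sum to 2 (valence 4) → 2 H
  atom 4: C, bond orders sum to 4 (valence 4) → 0 H
  atom 5: C, bond orders sum to 4 (valence 4) → 0 H
  atom 6: O, bond orders sum to 1 (valence 2) → 1 H
  atom 7: O, bond orders sum to 2 (valence 2) → 0 H
  atom 8: C, bond orders sum to 4 (valence 4) → 0 H
  atom 9: F (halogen, monovalent) → 0 H
  atom 10: C, bond orders sum to 2 (valence 4) → 2 H
  atom 11: C, bond orders sum to 3 (valence 4) → 1 H
  atom 12: C with explicit H count 3
  atom 13: C, bond orders sum to 4 (valence 4) → 0 H
  atom 14: O, bond orders sum to 2 (valence 2) → 0 H
  atom 15: O, bond orders sum to 2 (valence 2) → 0 H
  atom 16: C, bond orders sum to 1 (valence 4) → 3 H
Totals → C:10, H:13, F:1, O:5.
In Hill order: C10H13FO5.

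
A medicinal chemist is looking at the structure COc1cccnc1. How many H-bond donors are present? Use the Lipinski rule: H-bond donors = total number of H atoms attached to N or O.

0

Donors: find every N or O and count the H atoms it carries.
  atom 2 (O): bond orders sum to 2 → 0 H
  atom 7 (N): bond orders sum to 3 → 0 H
Lipinski HBD = 0.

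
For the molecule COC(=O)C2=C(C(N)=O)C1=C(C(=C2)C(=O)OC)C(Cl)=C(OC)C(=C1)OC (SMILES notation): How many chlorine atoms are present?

Scan the SMILES for Cl atoms (remember two-letter symbols like Cl and Br are single atoms).
Chlorine count: 1.

1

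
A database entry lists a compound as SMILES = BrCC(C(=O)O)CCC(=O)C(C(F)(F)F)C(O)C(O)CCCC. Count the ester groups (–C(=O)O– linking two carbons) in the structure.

0

Scan the SMILES for the ester motif — none present.
Groups that are present: 1 carboxylic acid, 2 hydroxyl, 1 ketone.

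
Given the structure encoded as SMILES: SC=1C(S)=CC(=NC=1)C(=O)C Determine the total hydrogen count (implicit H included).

Walk through each heavy atom and fill implicit hydrogens from standard valence (C 4, N 3, O 2, S 2, halogen 1):
  atom 1: S, bond orders sum to 1 (valence 2) → 1 H
  atom 2: C, bond orders sum to 4 (valence 4) → 0 H
  atom 3: C, bond orders sum to 4 (valence 4) → 0 H
  atom 4: S, bond orders sum to 1 (valence 2) → 1 H
  atom 5: C, bond orders sum to 3 (valence 4) → 1 H
  atom 6: C, bond orders sum to 4 (valence 4) → 0 H
  atom 7: N, bond orders sum to 3 (valence 3) → 0 H
  atom 8: C, bond orders sum to 3 (valence 4) → 1 H
  atom 9: C, bond orders sum to 4 (valence 4) → 0 H
  atom 10: O, bond orders sum to 2 (valence 2) → 0 H
  atom 11: C, bond orders sum to 1 (valence 4) → 3 H
Total hydrogens: 7.

7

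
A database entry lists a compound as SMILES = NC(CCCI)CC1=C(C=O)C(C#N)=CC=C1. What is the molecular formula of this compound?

C13H15IN2O

Walk through each heavy atom and fill implicit hydrogens from standard valence (C 4, N 3, O 2, S 2, halogen 1):
  atom 1: N, bond orders sum to 1 (valence 3) → 2 H
  atom 2: C, bond orders sum to 3 (valence 4) → 1 H
  atom 3: C, bond orders sum to 2 (valence 4) → 2 H
  atom 4: C, bond orders sum to 2 (valence 4) → 2 H
  atom 5: C, bond orders sum to 2 (valence 4) → 2 H
  atom 6: I (halogen, monovalent) → 0 H
  atom 7: C, bond orders sum to 2 (valence 4) → 2 H
  atom 8: C, bond orders sum to 4 (valence 4) → 0 H
  atom 9: C, bond orders sum to 4 (valence 4) → 0 H
  atom 10: C, bond orders sum to 3 (valence 4) → 1 H
  atom 11: O, bond orders sum to 2 (valence 2) → 0 H
  atom 12: C, bond orders sum to 4 (valence 4) → 0 H
  atom 13: C, bond orders sum to 4 (valence 4) → 0 H
  atom 14: N, bond orders sum to 3 (valence 3) → 0 H
  atom 15: C, bond orders sum to 3 (valence 4) → 1 H
  atom 16: C, bond orders sum to 3 (valence 4) → 1 H
  atom 17: C, bond orders sum to 3 (valence 4) → 1 H
Totals → C:13, H:15, I:1, N:2, O:1.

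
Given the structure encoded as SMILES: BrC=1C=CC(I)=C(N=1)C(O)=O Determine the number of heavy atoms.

11

Every atom symbol written in the SMILES (organic subset) is one heavy atom; implicit H are not written.
Heavy atoms by element → Br:1, C:6, I:1, N:1, O:2.
Total: 11.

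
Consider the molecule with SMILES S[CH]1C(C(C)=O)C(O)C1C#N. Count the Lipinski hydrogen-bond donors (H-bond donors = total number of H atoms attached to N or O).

Donors: find every N or O and count the H atoms it carries.
  atom 6 (O): bond orders sum to 2 → 0 H
  atom 8 (O): bond orders sum to 1 → 1 H
  atom 11 (N): bond orders sum to 3 → 0 H
Lipinski HBD = 1.

1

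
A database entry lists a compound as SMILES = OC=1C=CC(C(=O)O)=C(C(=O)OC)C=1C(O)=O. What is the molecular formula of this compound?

C10H8O7

Walk through each heavy atom and fill implicit hydrogens from standard valence (C 4, N 3, O 2, S 2, halogen 1):
  atom 1: O, bond orders sum to 1 (valence 2) → 1 H
  atom 2: C, bond orders sum to 4 (valence 4) → 0 H
  atom 3: C, bond orders sum to 3 (valence 4) → 1 H
  atom 4: C, bond orders sum to 3 (valence 4) → 1 H
  atom 5: C, bond orders sum to 4 (valence 4) → 0 H
  atom 6: C, bond orders sum to 4 (valence 4) → 0 H
  atom 7: O, bond orders sum to 2 (valence 2) → 0 H
  atom 8: O, bond orders sum to 1 (valence 2) → 1 H
  atom 9: C, bond orders sum to 4 (valence 4) → 0 H
  atom 10: C, bond orders sum to 4 (valence 4) → 0 H
  atom 11: O, bond orders sum to 2 (valence 2) → 0 H
  atom 12: O, bond orders sum to 2 (valence 2) → 0 H
  atom 13: C, bond orders sum to 1 (valence 4) → 3 H
  atom 14: C, bond orders sum to 4 (valence 4) → 0 H
  atom 15: C, bond orders sum to 4 (valence 4) → 0 H
  atom 16: O, bond orders sum to 1 (valence 2) → 1 H
  atom 17: O, bond orders sum to 2 (valence 2) → 0 H
Totals → C:10, H:8, O:7.
In Hill order: C10H8O7.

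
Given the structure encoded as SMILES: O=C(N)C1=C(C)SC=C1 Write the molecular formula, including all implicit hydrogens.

C6H7NOS

Walk through each heavy atom and fill implicit hydrogens from standard valence (C 4, N 3, O 2, S 2, halogen 1):
  atom 1: O, bond orders sum to 2 (valence 2) → 0 H
  atom 2: C, bond orders sum to 4 (valence 4) → 0 H
  atom 3: N, bond orders sum to 1 (valence 3) → 2 H
  atom 4: C, bond orders sum to 4 (valence 4) → 0 H
  atom 5: C, bond orders sum to 4 (valence 4) → 0 H
  atom 6: C, bond orders sum to 1 (valence 4) → 3 H
  atom 7: S, bond orders sum to 2 (valence 2) → 0 H
  atom 8: C, bond orders sum to 3 (valence 4) → 1 H
  atom 9: C, bond orders sum to 3 (valence 4) → 1 H
Totals → C:6, H:7, N:1, O:1, S:1.
In Hill order: C6H7NOS.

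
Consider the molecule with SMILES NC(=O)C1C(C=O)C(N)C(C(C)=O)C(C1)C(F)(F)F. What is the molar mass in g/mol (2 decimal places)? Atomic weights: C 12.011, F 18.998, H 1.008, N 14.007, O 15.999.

First, the molecular formula is C11H15F3N2O3 (counting implicit H from valence).
  C: 11 × 12.011 = 132.121
  F: 3 × 18.998 = 56.994
  H: 15 × 1.008 = 15.120
  N: 2 × 14.007 = 28.014
  O: 3 × 15.999 = 47.997
Sum: 11×12.011 + 3×18.998 + 15×1.008 + 2×14.007 + 3×15.999 = 280.246 → 280.25 g/mol.

280.25 g/mol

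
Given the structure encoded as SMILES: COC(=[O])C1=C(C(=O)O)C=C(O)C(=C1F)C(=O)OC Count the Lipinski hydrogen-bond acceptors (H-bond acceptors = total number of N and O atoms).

7

N atoms: 0; O atoms: 7.
Lipinski HBA = 0 + 7 = 7.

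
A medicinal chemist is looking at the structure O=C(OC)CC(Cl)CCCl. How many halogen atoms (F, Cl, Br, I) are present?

2

Halogen atoms appear at heavy-atom positions 7, 10 (2×Cl).
Other groups present: 1 ester.
Halogen count: 2.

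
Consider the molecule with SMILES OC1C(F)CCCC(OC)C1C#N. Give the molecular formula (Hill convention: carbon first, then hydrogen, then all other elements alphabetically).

Walk through each heavy atom and fill implicit hydrogens from standard valence (C 4, N 3, O 2, S 2, halogen 1):
  atom 1: O, bond orders sum to 1 (valence 2) → 1 H
  atom 2: C, bond orders sum to 3 (valence 4) → 1 H
  atom 3: C, bond orders sum to 3 (valence 4) → 1 H
  atom 4: F (halogen, monovalent) → 0 H
  atom 5: C, bond orders sum to 2 (valence 4) → 2 H
  atom 6: C, bond orders sum to 2 (valence 4) → 2 H
  atom 7: C, bond orders sum to 2 (valence 4) → 2 H
  atom 8: C, bond orders sum to 3 (valence 4) → 1 H
  atom 9: O, bond orders sum to 2 (valence 2) → 0 H
  atom 10: C, bond orders sum to 1 (valence 4) → 3 H
  atom 11: C, bond orders sum to 3 (valence 4) → 1 H
  atom 12: C, bond orders sum to 4 (valence 4) → 0 H
  atom 13: N, bond orders sum to 3 (valence 3) → 0 H
Totals → C:9, H:14, F:1, N:1, O:2.
In Hill order: C9H14FNO2.

C9H14FNO2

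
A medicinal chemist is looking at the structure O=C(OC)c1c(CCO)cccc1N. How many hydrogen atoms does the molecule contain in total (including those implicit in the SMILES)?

13

Walk through each heavy atom and fill implicit hydrogens from standard valence (C 4, N 3, O 2, S 2, halogen 1); for lowercase aromatic atoms, an aromatic c carries 1 H when it has two neighbours and 0 H with three, and aromatic n carries 0 H:
  atom 1: O, bond orders sum to 2 (valence 2) → 0 H
  atom 2: C, bond orders sum to 4 (valence 4) → 0 H
  atom 3: O, bond orders sum to 2 (valence 2) → 0 H
  atom 4: C, bond orders sum to 1 (valence 4) → 3 H
  atom 5: aromatic c, 3 neighbours → 0 H
  atom 6: aromatic c, 3 neighbours → 0 H
  atom 7: C, bond orders sum to 2 (valence 4) → 2 H
  atom 8: C, bond orders sum to 2 (valence 4) → 2 H
  atom 9: O, bond orders sum to 1 (valence 2) → 1 H
  atom 10: aromatic c, 2 neighbours → 1 H
  atom 11: aromatic c, 2 neighbours → 1 H
  atom 12: aromatic c, 2 neighbours → 1 H
  atom 13: aromatic c, 3 neighbours → 0 H
  atom 14: N, bond orders sum to 1 (valence 3) → 2 H
Total hydrogens: 13.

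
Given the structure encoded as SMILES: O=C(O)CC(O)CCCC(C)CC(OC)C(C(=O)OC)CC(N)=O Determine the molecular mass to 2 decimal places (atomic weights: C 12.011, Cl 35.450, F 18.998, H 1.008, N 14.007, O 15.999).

347.41 g/mol

First, the molecular formula is C16H29NO7 (counting implicit H from valence).
  C: 16 × 12.011 = 192.176
  H: 29 × 1.008 = 29.232
  N: 1 × 14.007 = 14.007
  O: 7 × 15.999 = 111.993
Sum: 16×12.011 + 29×1.008 + 1×14.007 + 7×15.999 = 347.408 → 347.41 g/mol.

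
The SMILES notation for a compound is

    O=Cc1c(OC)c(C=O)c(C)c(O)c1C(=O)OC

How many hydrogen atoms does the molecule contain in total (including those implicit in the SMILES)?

Walk through each heavy atom and fill implicit hydrogens from standard valence (C 4, N 3, O 2, S 2, halogen 1); for lowercase aromatic atoms, an aromatic c carries 1 H when it has two neighbours and 0 H with three, and aromatic n carries 0 H:
  atom 1: O, bond orders sum to 2 (valence 2) → 0 H
  atom 2: C, bond orders sum to 3 (valence 4) → 1 H
  atom 3: aromatic c, 3 neighbours → 0 H
  atom 4: aromatic c, 3 neighbours → 0 H
  atom 5: O, bond orders sum to 2 (valence 2) → 0 H
  atom 6: C, bond orders sum to 1 (valence 4) → 3 H
  atom 7: aromatic c, 3 neighbours → 0 H
  atom 8: C, bond orders sum to 3 (valence 4) → 1 H
  atom 9: O, bond orders sum to 2 (valence 2) → 0 H
  atom 10: aromatic c, 3 neighbours → 0 H
  atom 11: C, bond orders sum to 1 (valence 4) → 3 H
  atom 12: aromatic c, 3 neighbours → 0 H
  atom 13: O, bond orders sum to 1 (valence 2) → 1 H
  atom 14: aromatic c, 3 neighbours → 0 H
  atom 15: C, bond orders sum to 4 (valence 4) → 0 H
  atom 16: O, bond orders sum to 2 (valence 2) → 0 H
  atom 17: O, bond orders sum to 2 (valence 2) → 0 H
  atom 18: C, bond orders sum to 1 (valence 4) → 3 H
Total hydrogens: 12.

12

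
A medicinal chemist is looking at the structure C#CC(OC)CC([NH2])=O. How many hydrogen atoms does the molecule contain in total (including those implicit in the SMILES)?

9

Walk through each heavy atom and fill implicit hydrogens from standard valence (C 4, N 3, O 2, S 2, halogen 1):
  atom 1: C, bond orders sum to 3 (valence 4) → 1 H
  atom 2: C, bond orders sum to 4 (valence 4) → 0 H
  atom 3: C, bond orders sum to 3 (valence 4) → 1 H
  atom 4: O, bond orders sum to 2 (valence 2) → 0 H
  atom 5: C, bond orders sum to 1 (valence 4) → 3 H
  atom 6: C, bond orders sum to 2 (valence 4) → 2 H
  atom 7: C, bond orders sum to 4 (valence 4) → 0 H
  atom 8: N with explicit H count 2
  atom 9: O, bond orders sum to 2 (valence 2) → 0 H
Total hydrogens: 9.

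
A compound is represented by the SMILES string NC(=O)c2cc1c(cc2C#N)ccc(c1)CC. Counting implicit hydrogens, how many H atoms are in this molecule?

12

Walk through each heavy atom and fill implicit hydrogens from standard valence (C 4, N 3, O 2, S 2, halogen 1); for lowercase aromatic atoms, an aromatic c carries 1 H when it has two neighbours and 0 H with three, and aromatic n carries 0 H:
  atom 1: N, bond orders sum to 1 (valence 3) → 2 H
  atom 2: C, bond orders sum to 4 (valence 4) → 0 H
  atom 3: O, bond orders sum to 2 (valence 2) → 0 H
  atom 4: aromatic c, 3 neighbours → 0 H
  atom 5: aromatic c, 2 neighbours → 1 H
  atom 6: aromatic c, 3 neighbours → 0 H
  atom 7: aromatic c, 3 neighbours → 0 H
  atom 8: aromatic c, 2 neighbours → 1 H
  atom 9: aromatic c, 3 neighbours → 0 H
  atom 10: C, bond orders sum to 4 (valence 4) → 0 H
  atom 11: N, bond orders sum to 3 (valence 3) → 0 H
  atom 12: aromatic c, 2 neighbours → 1 H
  atom 13: aromatic c, 2 neighbours → 1 H
  atom 14: aromatic c, 3 neighbours → 0 H
  atom 15: aromatic c, 2 neighbours → 1 H
  atom 16: C, bond orders sum to 2 (valence 4) → 2 H
  atom 17: C, bond orders sum to 1 (valence 4) → 3 H
Total hydrogens: 12.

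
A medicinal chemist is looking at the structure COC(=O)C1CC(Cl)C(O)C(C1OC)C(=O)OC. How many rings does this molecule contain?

In SMILES, each pair of matching ring-closure digits denotes one ring-closing bond; the number of such bonds equals the number of independent rings.
Ring-closure bonds here: 1.

1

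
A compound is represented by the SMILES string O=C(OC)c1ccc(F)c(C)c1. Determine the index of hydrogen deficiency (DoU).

5

Molecular formula: C9H9FO2.
DoU = (2C + 2 + N − H − X) / 2, where X is the halogen count and O/S are ignored.
    = (2·9 + 2 + 0 − 9 − 1) / 2 = 10 / 2 = 5.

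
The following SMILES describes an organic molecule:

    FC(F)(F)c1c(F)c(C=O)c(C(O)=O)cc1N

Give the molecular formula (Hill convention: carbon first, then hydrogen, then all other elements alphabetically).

C9H5F4NO3

Walk through each heavy atom and fill implicit hydrogens from standard valence (C 4, N 3, O 2, S 2, halogen 1); for lowercase aromatic atoms, an aromatic c carries 1 H when it has two neighbours and 0 H with three, and aromatic n carries 0 H:
  atom 1: F (halogen, monovalent) → 0 H
  atom 2: C, bond orders sum to 4 (valence 4) → 0 H
  atom 3: F (halogen, monovalent) → 0 H
  atom 4: F (halogen, monovalent) → 0 H
  atom 5: aromatic c, 3 neighbours → 0 H
  atom 6: aromatic c, 3 neighbours → 0 H
  atom 7: F (halogen, monovalent) → 0 H
  atom 8: aromatic c, 3 neighbours → 0 H
  atom 9: C, bond orders sum to 3 (valence 4) → 1 H
  atom 10: O, bond orders sum to 2 (valence 2) → 0 H
  atom 11: aromatic c, 3 neighbours → 0 H
  atom 12: C, bond orders sum to 4 (valence 4) → 0 H
  atom 13: O, bond orders sum to 1 (valence 2) → 1 H
  atom 14: O, bond orders sum to 2 (valence 2) → 0 H
  atom 15: aromatic c, 2 neighbours → 1 H
  atom 16: aromatic c, 3 neighbours → 0 H
  atom 17: N, bond orders sum to 1 (valence 3) → 2 H
Totals → C:9, H:5, F:4, N:1, O:3.
In Hill order: C9H5F4NO3.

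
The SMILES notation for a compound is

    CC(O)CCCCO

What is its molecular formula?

C6H14O2

Walk through each heavy atom and fill implicit hydrogens from standard valence (C 4, N 3, O 2, S 2, halogen 1):
  atom 1: C, bond orders sum to 1 (valence 4) → 3 H
  atom 2: C, bond orders sum to 3 (valence 4) → 1 H
  atom 3: O, bond orders sum to 1 (valence 2) → 1 H
  atom 4: C, bond orders sum to 2 (valence 4) → 2 H
  atom 5: C, bond orders sum to 2 (valence 4) → 2 H
  atom 6: C, bond orders sum to 2 (valence 4) → 2 H
  atom 7: C, bond orders sum to 2 (valence 4) → 2 H
  atom 8: O, bond orders sum to 1 (valence 2) → 1 H
Totals → C:6, H:14, O:2.
In Hill order: C6H14O2.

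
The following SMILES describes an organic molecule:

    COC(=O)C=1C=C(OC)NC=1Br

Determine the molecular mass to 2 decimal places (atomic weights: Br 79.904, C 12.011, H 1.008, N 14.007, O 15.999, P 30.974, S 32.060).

First, the molecular formula is C7H8BrNO3 (counting implicit H from valence).
  Br: 1 × 79.904 = 79.904
  C: 7 × 12.011 = 84.077
  H: 8 × 1.008 = 8.064
  N: 1 × 14.007 = 14.007
  O: 3 × 15.999 = 47.997
Sum: 1×79.904 + 7×12.011 + 8×1.008 + 1×14.007 + 3×15.999 = 234.049 → 234.05 g/mol.

234.05 g/mol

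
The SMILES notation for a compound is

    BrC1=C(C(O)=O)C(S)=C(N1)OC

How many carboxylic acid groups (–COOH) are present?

The carboxylic acid motif appears at heavy-atom position 4 in the SMILES.
Other groups present: 1 ether, 1 thiol.
Carboxylic acid count: 1.

1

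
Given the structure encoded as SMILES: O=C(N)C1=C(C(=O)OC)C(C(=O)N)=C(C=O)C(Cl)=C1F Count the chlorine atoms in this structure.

Scan the SMILES for Cl atoms (remember two-letter symbols like Cl and Br are single atoms).
Chlorine count: 1.

1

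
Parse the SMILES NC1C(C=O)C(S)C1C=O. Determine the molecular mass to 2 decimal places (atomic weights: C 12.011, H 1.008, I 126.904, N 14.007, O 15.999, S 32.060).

First, the molecular formula is C6H9NO2S (counting implicit H from valence).
  C: 6 × 12.011 = 72.066
  H: 9 × 1.008 = 9.072
  N: 1 × 14.007 = 14.007
  O: 2 × 15.999 = 31.998
  S: 1 × 32.060 = 32.060
Sum: 6×12.011 + 9×1.008 + 1×14.007 + 2×15.999 + 1×32.060 = 159.203 → 159.20 g/mol.

159.20 g/mol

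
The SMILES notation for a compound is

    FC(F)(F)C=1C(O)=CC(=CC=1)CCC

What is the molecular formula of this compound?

Walk through each heavy atom and fill implicit hydrogens from standard valence (C 4, N 3, O 2, S 2, halogen 1):
  atom 1: F (halogen, monovalent) → 0 H
  atom 2: C, bond orders sum to 4 (valence 4) → 0 H
  atom 3: F (halogen, monovalent) → 0 H
  atom 4: F (halogen, monovalent) → 0 H
  atom 5: C, bond orders sum to 4 (valence 4) → 0 H
  atom 6: C, bond orders sum to 4 (valence 4) → 0 H
  atom 7: O, bond orders sum to 1 (valence 2) → 1 H
  atom 8: C, bond orders sum to 3 (valence 4) → 1 H
  atom 9: C, bond orders sum to 4 (valence 4) → 0 H
  atom 10: C, bond orders sum to 3 (valence 4) → 1 H
  atom 11: C, bond orders sum to 3 (valence 4) → 1 H
  atom 12: C, bond orders sum to 2 (valence 4) → 2 H
  atom 13: C, bond orders sum to 2 (valence 4) → 2 H
  atom 14: C, bond orders sum to 1 (valence 4) → 3 H
Totals → C:10, H:11, F:3, O:1.

C10H11F3O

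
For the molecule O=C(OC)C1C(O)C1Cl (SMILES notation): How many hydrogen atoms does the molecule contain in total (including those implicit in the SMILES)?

Walk through each heavy atom and fill implicit hydrogens from standard valence (C 4, N 3, O 2, S 2, halogen 1):
  atom 1: O, bond orders sum to 2 (valence 2) → 0 H
  atom 2: C, bond orders sum to 4 (valence 4) → 0 H
  atom 3: O, bond orders sum to 2 (valence 2) → 0 H
  atom 4: C, bond orders sum to 1 (valence 4) → 3 H
  atom 5: C, bond orders sum to 3 (valence 4) → 1 H
  atom 6: C, bond orders sum to 3 (valence 4) → 1 H
  atom 7: O, bond orders sum to 1 (valence 2) → 1 H
  atom 8: C, bond orders sum to 3 (valence 4) → 1 H
  atom 9: Cl (halogen, monovalent) → 0 H
Total hydrogens: 7.

7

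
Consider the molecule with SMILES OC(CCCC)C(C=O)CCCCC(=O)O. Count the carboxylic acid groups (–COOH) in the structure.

The carboxylic acid motif appears at heavy-atom position 14 in the SMILES.
Other groups present: 1 aldehyde, 1 hydroxyl.
Carboxylic acid count: 1.

1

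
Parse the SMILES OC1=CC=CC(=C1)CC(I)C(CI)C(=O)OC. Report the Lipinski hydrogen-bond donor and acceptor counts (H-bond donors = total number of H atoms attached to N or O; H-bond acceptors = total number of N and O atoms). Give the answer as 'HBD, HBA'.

Donors: find every N or O and count the H atoms it carries.
  atom 1 (O): bond orders sum to 1 → 1 H
  atom 15 (O): bond orders sum to 2 → 0 H
  atom 16 (O): bond orders sum to 2 → 0 H
Lipinski HBD = 1.
Acceptors: N atoms = 0, O atoms = 3 → HBA = 3.

1, 3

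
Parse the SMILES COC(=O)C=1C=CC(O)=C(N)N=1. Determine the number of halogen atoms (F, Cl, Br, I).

0

Scan the SMILES for the halogen motif — none present.
Groups that are present: 1 ester, 1 hydroxyl, 1 primary amine.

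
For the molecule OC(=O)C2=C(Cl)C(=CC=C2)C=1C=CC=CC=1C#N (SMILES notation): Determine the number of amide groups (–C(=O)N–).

0

Scan the SMILES for the amide motif — none present.
Groups that are present: 1 carboxylic acid, 1 nitrile.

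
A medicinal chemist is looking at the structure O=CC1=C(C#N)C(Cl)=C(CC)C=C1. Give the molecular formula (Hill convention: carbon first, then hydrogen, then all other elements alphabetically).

Walk through each heavy atom and fill implicit hydrogens from standard valence (C 4, N 3, O 2, S 2, halogen 1):
  atom 1: O, bond orders sum to 2 (valence 2) → 0 H
  atom 2: C, bond orders sum to 3 (valence 4) → 1 H
  atom 3: C, bond orders sum to 4 (valence 4) → 0 H
  atom 4: C, bond orders sum to 4 (valence 4) → 0 H
  atom 5: C, bond orders sum to 4 (valence 4) → 0 H
  atom 6: N, bond orders sum to 3 (valence 3) → 0 H
  atom 7: C, bond orders sum to 4 (valence 4) → 0 H
  atom 8: Cl (halogen, monovalent) → 0 H
  atom 9: C, bond orders sum to 4 (valence 4) → 0 H
  atom 10: C, bond orders sum to 2 (valence 4) → 2 H
  atom 11: C, bond orders sum to 1 (valence 4) → 3 H
  atom 12: C, bond orders sum to 3 (valence 4) → 1 H
  atom 13: C, bond orders sum to 3 (valence 4) → 1 H
Totals → C:10, H:8, Cl:1, N:1, O:1.

C10H8ClNO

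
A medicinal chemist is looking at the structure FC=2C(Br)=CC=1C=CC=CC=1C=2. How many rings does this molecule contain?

In SMILES, each pair of matching ring-closure digits denotes one ring-closing bond; the number of such bonds equals the number of independent rings.
Ring-closure bonds here: 2.

2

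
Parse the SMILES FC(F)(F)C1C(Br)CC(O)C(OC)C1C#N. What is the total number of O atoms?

Scan the SMILES for O atoms (remember two-letter symbols like Cl and Br are single atoms).
Oxygen count: 2.

2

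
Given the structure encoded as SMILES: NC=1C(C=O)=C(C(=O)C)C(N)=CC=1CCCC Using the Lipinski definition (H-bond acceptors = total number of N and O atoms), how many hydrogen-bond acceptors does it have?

4

N atoms: 2; O atoms: 2.
Lipinski HBA = 2 + 2 = 4.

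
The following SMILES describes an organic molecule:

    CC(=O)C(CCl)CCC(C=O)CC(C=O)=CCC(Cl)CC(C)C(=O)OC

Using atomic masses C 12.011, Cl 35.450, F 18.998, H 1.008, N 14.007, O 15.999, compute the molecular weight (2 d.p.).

First, the molecular formula is C19H28Cl2O5 (counting implicit H from valence).
  C: 19 × 12.011 = 228.209
  Cl: 2 × 35.450 = 70.900
  H: 28 × 1.008 = 28.224
  O: 5 × 15.999 = 79.995
Sum: 19×12.011 + 2×35.450 + 28×1.008 + 5×15.999 = 407.328 → 407.33 g/mol.

407.33 g/mol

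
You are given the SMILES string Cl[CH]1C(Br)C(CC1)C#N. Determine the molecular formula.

C6H7BrClN

Walk through each heavy atom and fill implicit hydrogens from standard valence (C 4, N 3, O 2, S 2, halogen 1):
  atom 1: Cl (halogen, monovalent) → 0 H
  atom 2: C with explicit H count 1
  atom 3: C, bond orders sum to 3 (valence 4) → 1 H
  atom 4: Br (halogen, monovalent) → 0 H
  atom 5: C, bond orders sum to 3 (valence 4) → 1 H
  atom 6: C, bond orders sum to 2 (valence 4) → 2 H
  atom 7: C, bond orders sum to 2 (valence 4) → 2 H
  atom 8: C, bond orders sum to 4 (valence 4) → 0 H
  atom 9: N, bond orders sum to 3 (valence 3) → 0 H
Totals → C:6, H:7, Br:1, Cl:1, N:1.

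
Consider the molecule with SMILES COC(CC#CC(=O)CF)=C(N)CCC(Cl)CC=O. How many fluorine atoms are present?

1

Scan the SMILES for F atoms (remember two-letter symbols like Cl and Br are single atoms).
Fluorine count: 1.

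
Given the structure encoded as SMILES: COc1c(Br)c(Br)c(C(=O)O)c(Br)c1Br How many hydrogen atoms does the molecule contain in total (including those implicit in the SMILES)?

4

Walk through each heavy atom and fill implicit hydrogens from standard valence (C 4, N 3, O 2, S 2, halogen 1); for lowercase aromatic atoms, an aromatic c carries 1 H when it has two neighbours and 0 H with three, and aromatic n carries 0 H:
  atom 1: C, bond orders sum to 1 (valence 4) → 3 H
  atom 2: O, bond orders sum to 2 (valence 2) → 0 H
  atom 3: aromatic c, 3 neighbours → 0 H
  atom 4: aromatic c, 3 neighbours → 0 H
  atom 5: Br (halogen, monovalent) → 0 H
  atom 6: aromatic c, 3 neighbours → 0 H
  atom 7: Br (halogen, monovalent) → 0 H
  atom 8: aromatic c, 3 neighbours → 0 H
  atom 9: C, bond orders sum to 4 (valence 4) → 0 H
  atom 10: O, bond orders sum to 2 (valence 2) → 0 H
  atom 11: O, bond orders sum to 1 (valence 2) → 1 H
  atom 12: aromatic c, 3 neighbours → 0 H
  atom 13: Br (halogen, monovalent) → 0 H
  atom 14: aromatic c, 3 neighbours → 0 H
  atom 15: Br (halogen, monovalent) → 0 H
Total hydrogens: 4.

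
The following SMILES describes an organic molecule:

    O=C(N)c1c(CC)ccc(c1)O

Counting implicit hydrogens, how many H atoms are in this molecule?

11

Walk through each heavy atom and fill implicit hydrogens from standard valence (C 4, N 3, O 2, S 2, halogen 1); for lowercase aromatic atoms, an aromatic c carries 1 H when it has two neighbours and 0 H with three, and aromatic n carries 0 H:
  atom 1: O, bond orders sum to 2 (valence 2) → 0 H
  atom 2: C, bond orders sum to 4 (valence 4) → 0 H
  atom 3: N, bond orders sum to 1 (valence 3) → 2 H
  atom 4: aromatic c, 3 neighbours → 0 H
  atom 5: aromatic c, 3 neighbours → 0 H
  atom 6: C, bond orders sum to 2 (valence 4) → 2 H
  atom 7: C, bond orders sum to 1 (valence 4) → 3 H
  atom 8: aromatic c, 2 neighbours → 1 H
  atom 9: aromatic c, 2 neighbours → 1 H
  atom 10: aromatic c, 3 neighbours → 0 H
  atom 11: aromatic c, 2 neighbours → 1 H
  atom 12: O, bond orders sum to 1 (valence 2) → 1 H
Total hydrogens: 11.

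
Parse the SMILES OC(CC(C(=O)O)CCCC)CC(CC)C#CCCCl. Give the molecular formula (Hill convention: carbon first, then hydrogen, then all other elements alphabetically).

Walk through each heavy atom and fill implicit hydrogens from standard valence (C 4, N 3, O 2, S 2, halogen 1):
  atom 1: O, bond orders sum to 1 (valence 2) → 1 H
  atom 2: C, bond orders sum to 3 (valence 4) → 1 H
  atom 3: C, bond orders sum to 2 (valence 4) → 2 H
  atom 4: C, bond orders sum to 3 (valence 4) → 1 H
  atom 5: C, bond orders sum to 4 (valence 4) → 0 H
  atom 6: O, bond orders sum to 2 (valence 2) → 0 H
  atom 7: O, bond orders sum to 1 (valence 2) → 1 H
  atom 8: C, bond orders sum to 2 (valence 4) → 2 H
  atom 9: C, bond orders sum to 2 (valence 4) → 2 H
  atom 10: C, bond orders sum to 2 (valence 4) → 2 H
  atom 11: C, bond orders sum to 1 (valence 4) → 3 H
  atom 12: C, bond orders sum to 2 (valence 4) → 2 H
  atom 13: C, bond orders sum to 3 (valence 4) → 1 H
  atom 14: C, bond orders sum to 2 (valence 4) → 2 H
  atom 15: C, bond orders sum to 1 (valence 4) → 3 H
  atom 16: C, bond orders sum to 4 (valence 4) → 0 H
  atom 17: C, bond orders sum to 4 (valence 4) → 0 H
  atom 18: C, bond orders sum to 2 (valence 4) → 2 H
  atom 19: C, bond orders sum to 2 (valence 4) → 2 H
  atom 20: Cl (halogen, monovalent) → 0 H
Totals → C:16, H:27, Cl:1, O:3.
In Hill order: C16H27ClO3.

C16H27ClO3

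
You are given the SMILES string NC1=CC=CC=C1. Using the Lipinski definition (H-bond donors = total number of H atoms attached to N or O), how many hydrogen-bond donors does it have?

2

Donors: find every N or O and count the H atoms it carries.
  atom 1 (N): bond orders sum to 1 → 2 H
Lipinski HBD = 2.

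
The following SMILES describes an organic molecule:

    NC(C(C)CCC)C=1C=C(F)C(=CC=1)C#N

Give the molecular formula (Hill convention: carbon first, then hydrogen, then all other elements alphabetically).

Walk through each heavy atom and fill implicit hydrogens from standard valence (C 4, N 3, O 2, S 2, halogen 1):
  atom 1: N, bond orders sum to 1 (valence 3) → 2 H
  atom 2: C, bond orders sum to 3 (valence 4) → 1 H
  atom 3: C, bond orders sum to 3 (valence 4) → 1 H
  atom 4: C, bond orders sum to 1 (valence 4) → 3 H
  atom 5: C, bond orders sum to 2 (valence 4) → 2 H
  atom 6: C, bond orders sum to 2 (valence 4) → 2 H
  atom 7: C, bond orders sum to 1 (valence 4) → 3 H
  atom 8: C, bond orders sum to 4 (valence 4) → 0 H
  atom 9: C, bond orders sum to 3 (valence 4) → 1 H
  atom 10: C, bond orders sum to 4 (valence 4) → 0 H
  atom 11: F (halogen, monovalent) → 0 H
  atom 12: C, bond orders sum to 4 (valence 4) → 0 H
  atom 13: C, bond orders sum to 3 (valence 4) → 1 H
  atom 14: C, bond orders sum to 3 (valence 4) → 1 H
  atom 15: C, bond orders sum to 4 (valence 4) → 0 H
  atom 16: N, bond orders sum to 3 (valence 3) → 0 H
Totals → C:13, H:17, F:1, N:2.

C13H17FN2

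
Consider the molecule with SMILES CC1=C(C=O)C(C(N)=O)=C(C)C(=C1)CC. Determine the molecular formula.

C12H15NO2

Walk through each heavy atom and fill implicit hydrogens from standard valence (C 4, N 3, O 2, S 2, halogen 1):
  atom 1: C, bond orders sum to 1 (valence 4) → 3 H
  atom 2: C, bond orders sum to 4 (valence 4) → 0 H
  atom 3: C, bond orders sum to 4 (valence 4) → 0 H
  atom 4: C, bond orders sum to 3 (valence 4) → 1 H
  atom 5: O, bond orders sum to 2 (valence 2) → 0 H
  atom 6: C, bond orders sum to 4 (valence 4) → 0 H
  atom 7: C, bond orders sum to 4 (valence 4) → 0 H
  atom 8: N, bond orders sum to 1 (valence 3) → 2 H
  atom 9: O, bond orders sum to 2 (valence 2) → 0 H
  atom 10: C, bond orders sum to 4 (valence 4) → 0 H
  atom 11: C, bond orders sum to 1 (valence 4) → 3 H
  atom 12: C, bond orders sum to 4 (valence 4) → 0 H
  atom 13: C, bond orders sum to 3 (valence 4) → 1 H
  atom 14: C, bond orders sum to 2 (valence 4) → 2 H
  atom 15: C, bond orders sum to 1 (valence 4) → 3 H
Totals → C:12, H:15, N:1, O:2.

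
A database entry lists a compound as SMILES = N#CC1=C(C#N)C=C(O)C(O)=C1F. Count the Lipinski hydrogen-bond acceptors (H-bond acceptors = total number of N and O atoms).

4

N atoms: 2; O atoms: 2.
Lipinski HBA = 2 + 2 = 4.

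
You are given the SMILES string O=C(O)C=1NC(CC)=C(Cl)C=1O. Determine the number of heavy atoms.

Every atom symbol written in the SMILES (organic subset) is one heavy atom; implicit H are not written.
Heavy atoms by element → C:7, Cl:1, N:1, O:3.
Total: 12.

12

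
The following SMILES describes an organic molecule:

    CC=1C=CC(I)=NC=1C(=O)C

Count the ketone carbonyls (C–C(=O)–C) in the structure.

The ketone motif appears at heavy-atom position 9 in the SMILES.
Ketone count: 1.

1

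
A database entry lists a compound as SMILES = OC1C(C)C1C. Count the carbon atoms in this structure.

Count every carbon token in the SMILES (each C, including those in ring-closure positions and inside branches).
Carbon count: 5.

5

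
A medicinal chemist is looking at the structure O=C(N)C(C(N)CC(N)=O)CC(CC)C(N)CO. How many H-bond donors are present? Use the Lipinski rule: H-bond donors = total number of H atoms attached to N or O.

9

Donors: find every N or O and count the H atoms it carries.
  atom 1 (O): bond orders sum to 2 → 0 H
  atom 3 (N): bond orders sum to 1 → 2 H
  atom 6 (N): bond orders sum to 1 → 2 H
  atom 9 (N): bond orders sum to 1 → 2 H
  atom 10 (O): bond orders sum to 2 → 0 H
  atom 16 (N): bond orders sum to 1 → 2 H
  atom 18 (O): bond orders sum to 1 → 1 H
Lipinski HBD = 9.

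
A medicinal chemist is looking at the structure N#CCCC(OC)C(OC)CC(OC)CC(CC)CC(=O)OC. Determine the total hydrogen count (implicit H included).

Walk through each heavy atom and fill implicit hydrogens from standard valence (C 4, N 3, O 2, S 2, halogen 1):
  atom 1: N, bond orders sum to 3 (valence 3) → 0 H
  atom 2: C, bond orders sum to 4 (valence 4) → 0 H
  atom 3: C, bond orders sum to 2 (valence 4) → 2 H
  atom 4: C, bond orders sum to 2 (valence 4) → 2 H
  atom 5: C, bond orders sum to 3 (valence 4) → 1 H
  atom 6: O, bond orders sum to 2 (valence 2) → 0 H
  atom 7: C, bond orders sum to 1 (valence 4) → 3 H
  atom 8: C, bond orders sum to 3 (valence 4) → 1 H
  atom 9: O, bond orders sum to 2 (valence 2) → 0 H
  atom 10: C, bond orders sum to 1 (valence 4) → 3 H
  atom 11: C, bond orders sum to 2 (valence 4) → 2 H
  atom 12: C, bond orders sum to 3 (valence 4) → 1 H
  atom 13: O, bond orders sum to 2 (valence 2) → 0 H
  atom 14: C, bond orders sum to 1 (valence 4) → 3 H
  atom 15: C, bond orders sum to 2 (valence 4) → 2 H
  atom 16: C, bond orders sum to 3 (valence 4) → 1 H
  atom 17: C, bond orders sum to 2 (valence 4) → 2 H
  atom 18: C, bond orders sum to 1 (valence 4) → 3 H
  atom 19: C, bond orders sum to 2 (valence 4) → 2 H
  atom 20: C, bond orders sum to 4 (valence 4) → 0 H
  atom 21: O, bond orders sum to 2 (valence 2) → 0 H
  atom 22: O, bond orders sum to 2 (valence 2) → 0 H
  atom 23: C, bond orders sum to 1 (valence 4) → 3 H
Total hydrogens: 31.

31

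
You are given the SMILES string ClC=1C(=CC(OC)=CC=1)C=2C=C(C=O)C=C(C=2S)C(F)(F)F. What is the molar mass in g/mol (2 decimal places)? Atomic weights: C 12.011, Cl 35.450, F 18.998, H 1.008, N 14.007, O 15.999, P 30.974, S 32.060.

First, the molecular formula is C15H10ClF3O2S (counting implicit H from valence).
  C: 15 × 12.011 = 180.165
  Cl: 1 × 35.450 = 35.450
  F: 3 × 18.998 = 56.994
  H: 10 × 1.008 = 10.080
  O: 2 × 15.999 = 31.998
  S: 1 × 32.060 = 32.060
Sum: 15×12.011 + 1×35.450 + 3×18.998 + 10×1.008 + 2×15.999 + 1×32.060 = 346.747 → 346.75 g/mol.

346.75 g/mol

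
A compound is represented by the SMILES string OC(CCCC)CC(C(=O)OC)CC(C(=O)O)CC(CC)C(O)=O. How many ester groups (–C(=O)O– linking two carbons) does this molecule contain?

1

The ester motif appears at heavy-atom position 9 in the SMILES.
Other groups present: 2 carboxylic acid, 1 hydroxyl.
Ester count: 1.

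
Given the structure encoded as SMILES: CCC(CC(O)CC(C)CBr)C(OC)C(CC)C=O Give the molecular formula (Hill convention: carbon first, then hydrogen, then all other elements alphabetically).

Walk through each heavy atom and fill implicit hydrogens from standard valence (C 4, N 3, O 2, S 2, halogen 1):
  atom 1: C, bond orders sum to 1 (valence 4) → 3 H
  atom 2: C, bond orders sum to 2 (valence 4) → 2 H
  atom 3: C, bond orders sum to 3 (valence 4) → 1 H
  atom 4: C, bond orders sum to 2 (valence 4) → 2 H
  atom 5: C, bond orders sum to 3 (valence 4) → 1 H
  atom 6: O, bond orders sum to 1 (valence 2) → 1 H
  atom 7: C, bond orders sum to 2 (valence 4) → 2 H
  atom 8: C, bond orders sum to 3 (valence 4) → 1 H
  atom 9: C, bond orders sum to 1 (valence 4) → 3 H
  atom 10: C, bond orders sum to 2 (valence 4) → 2 H
  atom 11: Br (halogen, monovalent) → 0 H
  atom 12: C, bond orders sum to 3 (valence 4) → 1 H
  atom 13: O, bond orders sum to 2 (valence 2) → 0 H
  atom 14: C, bond orders sum to 1 (valence 4) → 3 H
  atom 15: C, bond orders sum to 3 (valence 4) → 1 H
  atom 16: C, bond orders sum to 2 (valence 4) → 2 H
  atom 17: C, bond orders sum to 1 (valence 4) → 3 H
  atom 18: C, bond orders sum to 3 (valence 4) → 1 H
  atom 19: O, bond orders sum to 2 (valence 2) → 0 H
Totals → C:15, H:29, Br:1, O:3.
In Hill order: C15H29BrO3.

C15H29BrO3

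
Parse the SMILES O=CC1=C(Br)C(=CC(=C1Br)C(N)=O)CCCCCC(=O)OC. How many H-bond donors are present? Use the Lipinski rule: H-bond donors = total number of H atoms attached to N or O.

2

Donors: find every N or O and count the H atoms it carries.
  atom 1 (O): bond orders sum to 2 → 0 H
  atom 12 (N): bond orders sum to 1 → 2 H
  atom 13 (O): bond orders sum to 2 → 0 H
  atom 20 (O): bond orders sum to 2 → 0 H
  atom 21 (O): bond orders sum to 2 → 0 H
Lipinski HBD = 2.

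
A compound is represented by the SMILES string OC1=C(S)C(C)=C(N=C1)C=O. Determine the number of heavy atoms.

11

Every atom symbol written in the SMILES (organic subset) is one heavy atom; implicit H are not written.
Heavy atoms by element → C:7, N:1, O:2, S:1.
Total: 11.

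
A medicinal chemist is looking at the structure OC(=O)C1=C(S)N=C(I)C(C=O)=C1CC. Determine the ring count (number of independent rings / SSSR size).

In SMILES, each pair of matching ring-closure digits denotes one ring-closing bond; the number of such bonds equals the number of independent rings.
Ring-closure bonds here: 1.

1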